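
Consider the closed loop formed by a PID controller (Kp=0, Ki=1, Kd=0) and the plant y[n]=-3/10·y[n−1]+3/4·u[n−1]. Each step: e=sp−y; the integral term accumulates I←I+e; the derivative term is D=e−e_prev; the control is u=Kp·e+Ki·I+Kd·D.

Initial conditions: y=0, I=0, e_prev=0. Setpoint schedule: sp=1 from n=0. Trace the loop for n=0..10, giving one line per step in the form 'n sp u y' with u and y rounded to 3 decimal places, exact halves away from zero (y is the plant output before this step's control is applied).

0 1 1.000 0.000
1 1 1.250 0.750
2 1 1.538 0.713
3 1 1.598 0.939
4 1 1.681 0.917
5 1 1.695 0.986
6 1 1.720 0.976
7 1 1.723 0.997
8 1 1.730 0.993
9 1 1.730 0.999
10 1 1.732 0.998

(exact arithmetic carried between steps; '≈' marks a value shown rounded to 6 d.p. or computed from one; I and e_prev carry over from the previous line; the table rounds u and y to 3 d.p., halves away from zero)
n=0: y=0, sp=1, e=sp−y=1; I=1, D=e−e_prev=1; u=0·1+1·1+0·1=1; next y=-3/10·0+3/4·1=0.75
n=1: y=0.75, sp=1, e=sp−y=0.25; I=1.25, D=e−e_prev=-0.75; u=0·0.25+1·1.25+0·(-0.75)=1.25; next y=-3/10·0.75+3/4·1.25=0.7125
n=2: y=0.7125, sp=1, e=sp−y=0.2875; I=1.5375, D=e−e_prev=0.0375; u=0·0.2875+1·1.5375+0·0.0375=1.5375; next y=-3/10·0.7125+3/4·1.5375=0.939375
n=3: y=0.939375, sp=1, e=sp−y=0.060625; I=1.598125, D=e−e_prev=-0.226875; u=0·0.060625+1·1.598125+0·(-0.226875)=1.598125; next y=-3/10·0.939375+3/4·1.598125≈0.916781
n=4: y≈0.916781, sp=1, e=sp−y≈0.083219; I≈1.681344, D=e−e_prev≈0.022594; u=0·0.083219+1·1.681344+0·0.022594≈1.681344; next y=-3/10·0.916781+3/4·1.681344≈0.985973
n=5: y≈0.985973, sp=1, e=sp−y≈0.014027; I≈1.695370, D=e−e_prev≈-0.069192; u=0·0.014027+1·1.695370+0·(-0.069192)≈1.695370; next y=-3/10·0.985973+3/4·1.695370≈0.975736
n=6: y≈0.975736, sp=1, e=sp−y≈0.024264; I≈1.719635, D=e−e_prev≈0.010238; u=0·0.024264+1·1.719635+0·0.010238≈1.719635; next y=-3/10·0.975736+3/4·1.719635≈0.997005
n=7: y≈0.997005, sp=1, e=sp−y≈0.002995; I≈1.722629, D=e−e_prev≈-0.021270; u=0·0.002995+1·1.722629+0·(-0.021270)≈1.722629; next y=-3/10·0.997005+3/4·1.722629≈0.992870
n=8: y≈0.992870, sp=1, e=sp−y≈0.007130; I≈1.729759, D=e−e_prev≈0.004135; u=0·0.007130+1·1.729759+0·0.004135≈1.729759; next y=-3/10·0.992870+3/4·1.729759≈0.999458
n=9: y≈0.999458, sp=1, e=sp−y≈0.000542; I≈1.730301, D=e−e_prev≈-0.006588; u=0·0.000542+1·1.730301+0·(-0.006588)≈1.730301; next y=-3/10·0.999458+3/4·1.730301≈0.997888
n=10: y≈0.997888, sp=1, e=sp−y≈0.002112; I≈1.732413, D=e−e_prev≈0.001570; u=0·0.002112+1·1.732413+0·0.001570≈1.732413; next y=-3/10·0.997888+3/4·1.732413≈0.999943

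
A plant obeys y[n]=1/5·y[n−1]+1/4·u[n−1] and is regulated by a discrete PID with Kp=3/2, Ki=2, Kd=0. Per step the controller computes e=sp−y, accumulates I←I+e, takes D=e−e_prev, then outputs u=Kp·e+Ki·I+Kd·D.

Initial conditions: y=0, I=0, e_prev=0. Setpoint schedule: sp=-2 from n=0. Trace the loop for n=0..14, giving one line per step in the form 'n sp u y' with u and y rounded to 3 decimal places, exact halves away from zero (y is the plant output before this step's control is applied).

(exact arithmetic carried between steps; '≈' marks a value shown rounded to 6 d.p. or computed from one; I and e_prev carry over from the previous line; the table rounds u and y to 3 d.p., halves away from zero)
n=0: y=0, sp=-2, e=sp−y=-2; I=-2, D=e−e_prev=-2; u=3/2·(-2)+2·(-2)+0·(-2)=-7; next y=1/5·0+1/4·(-7)=-1.75
n=1: y=-1.75, sp=-2, e=sp−y=-0.25; I=-2.25, D=e−e_prev=1.75; u=3/2·(-0.25)+2·(-2.25)+0·1.75=-4.875; next y=1/5·(-1.75)+1/4·(-4.875)=-1.56875
n=2: y=-1.56875, sp=-2, e=sp−y=-0.43125; I=-2.68125, D=e−e_prev=-0.18125; u=3/2·(-0.43125)+2·(-2.68125)+0·(-0.18125)=-6.009375; next y=1/5·(-1.56875)+1/4·(-6.009375)≈-1.816094
n=3: y≈-1.816094, sp=-2, e=sp−y≈-0.183906; I≈-2.865156, D=e−e_prev≈0.247344; u=3/2·(-0.183906)+2·(-2.865156)+0·0.247344≈-6.006172; next y=1/5·(-1.816094)+1/4·(-6.006172)≈-1.864762
n=4: y≈-1.864762, sp=-2, e=sp−y≈-0.135238; I≈-3.000395, D=e−e_prev≈0.048668; u=3/2·(-0.135238)+2·(-3.000395)+0·0.048668≈-6.203646; next y=1/5·(-1.864762)+1/4·(-6.203646)≈-1.923864
n=5: y≈-1.923864, sp=-2, e=sp−y≈-0.076136; I≈-3.076531, D=e−e_prev≈0.059102; u=3/2·(-0.076136)+2·(-3.076531)+0·0.059102≈-6.267265; next y=1/5·(-1.923864)+1/4·(-6.267265)≈-1.951589
n=6: y≈-1.951589, sp=-2, e=sp−y≈-0.048411; I≈-3.124941, D=e−e_prev≈0.027725; u=3/2·(-0.048411)+2·(-3.124941)+0·0.027725≈-6.322499; next y=1/5·(-1.951589)+1/4·(-6.322499)≈-1.970943
n=7: y≈-1.970943, sp=-2, e=sp−y≈-0.029057; I≈-3.153999, D=e−e_prev≈0.019354; u=3/2·(-0.029057)+2·(-3.153999)+0·0.019354≈-6.351584; next y=1/5·(-1.970943)+1/4·(-6.351584)≈-1.982084
n=8: y≈-1.982084, sp=-2, e=sp−y≈-0.017916; I≈-3.171914, D=e−e_prev≈0.011142; u=3/2·(-0.017916)+2·(-3.171914)+0·0.011142≈-6.370702; next y=1/5·(-1.982084)+1/4·(-6.370702)≈-1.989092
n=9: y≈-1.989092, sp=-2, e=sp−y≈-0.010908; I≈-3.182822, D=e−e_prev≈0.007008; u=3/2·(-0.010908)+2·(-3.182822)+0·0.007008≈-6.382005; next y=1/5·(-1.989092)+1/4·(-6.382005)≈-1.993320
n=10: y≈-1.993320, sp=-2, e=sp−y≈-0.006680; I≈-3.189502, D=e−e_prev≈0.004227; u=3/2·(-0.006680)+2·(-3.189502)+0·0.004227≈-6.389025; next y=1/5·(-1.993320)+1/4·(-6.389025)≈-1.995920
n=11: y≈-1.995920, sp=-2, e=sp−y≈-0.004080; I≈-3.193582, D=e−e_prev≈0.002600; u=3/2·(-0.004080)+2·(-3.193582)+0·0.002600≈-6.393284; next y=1/5·(-1.995920)+1/4·(-6.393284)≈-1.997505
n=12: y≈-1.997505, sp=-2, e=sp−y≈-0.002495; I≈-3.196077, D=e−e_prev≈0.001585; u=3/2·(-0.002495)+2·(-3.196077)+0·0.001585≈-6.395897; next y=1/5·(-1.997505)+1/4·(-6.395897)≈-1.998475
n=13: y≈-1.998475, sp=-2, e=sp−y≈-0.001525; I≈-3.197602, D=e−e_prev≈0.000970; u=3/2·(-0.001525)+2·(-3.197602)+0·0.000970≈-6.397491; next y=1/5·(-1.998475)+1/4·(-6.397491)≈-1.999068
n=14: y≈-1.999068, sp=-2, e=sp−y≈-0.000932; I≈-3.198534, D=e−e_prev≈0.000593; u=3/2·(-0.000932)+2·(-3.198534)+0·0.000593≈-6.398467; next y=1/5·(-1.999068)+1/4·(-6.398467)≈-1.999430

0 -2 -7.000 0.000
1 -2 -4.875 -1.750
2 -2 -6.009 -1.569
3 -2 -6.006 -1.816
4 -2 -6.204 -1.865
5 -2 -6.267 -1.924
6 -2 -6.322 -1.952
7 -2 -6.352 -1.971
8 -2 -6.371 -1.982
9 -2 -6.382 -1.989
10 -2 -6.389 -1.993
11 -2 -6.393 -1.996
12 -2 -6.396 -1.998
13 -2 -6.397 -1.998
14 -2 -6.398 -1.999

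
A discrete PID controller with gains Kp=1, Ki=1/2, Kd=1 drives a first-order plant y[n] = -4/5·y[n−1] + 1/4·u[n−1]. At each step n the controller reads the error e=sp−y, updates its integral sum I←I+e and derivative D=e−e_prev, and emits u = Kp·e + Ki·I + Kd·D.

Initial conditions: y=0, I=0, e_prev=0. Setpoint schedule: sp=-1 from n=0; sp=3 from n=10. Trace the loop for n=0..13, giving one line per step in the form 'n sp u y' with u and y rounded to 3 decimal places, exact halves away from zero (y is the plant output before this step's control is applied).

(exact arithmetic carried between steps; '≈' marks a value shown rounded to 6 d.p. or computed from one; I and e_prev carry over from the previous line; the table rounds u and y to 3 d.p., halves away from zero)
n=0: y=0, sp=-1, e=sp−y=-1; I=-1, D=e−e_prev=-1; u=1·(-1)+1/2·(-1)+1·(-1)=-2.5; next y=-4/5·0+1/4·(-2.5)=-0.625
n=1: y=-0.625, sp=-1, e=sp−y=-0.375; I=-1.375, D=e−e_prev=0.625; u=1·(-0.375)+1/2·(-1.375)+1·0.625=-0.4375; next y=-4/5·(-0.625)+1/4·(-0.4375)=0.390625
n=2: y=0.390625, sp=-1, e=sp−y=-1.390625; I=-2.765625, D=e−e_prev=-1.015625; u=1·(-1.390625)+1/2·(-2.765625)+1·(-1.015625)≈-3.789063; next y=-4/5·0.390625+1/4·(-3.789063)≈-1.259766
n=3: y≈-1.259766, sp=-1, e=sp−y≈0.259766; I≈-2.505859, D=e−e_prev≈1.650391; u=1·0.259766+1/2·(-2.505859)+1·1.650391≈0.657227; next y=-4/5·(-1.259766)+1/4·0.657227≈1.172119
n=4: y≈1.172119, sp=-1, e=sp−y≈-2.172119; I≈-4.677979, D=e−e_prev≈-2.431885; u=1·(-2.172119)+1/2·(-4.677979)+1·(-2.431885)≈-6.942993; next y=-4/5·1.172119+1/4·(-6.942993)≈-2.673444
n=5: y≈-2.673444, sp=-1, e=sp−y≈1.673444; I≈-3.004535, D=e−e_prev≈3.845563; u=1·1.673444+1/2·(-3.004535)+1·3.845563≈4.016739; next y=-4/5·(-2.673444)+1/4·4.016739≈3.142940
n=6: y≈3.142940, sp=-1, e=sp−y≈-4.142940; I≈-7.147475, D=e−e_prev≈-5.816383; u=1·(-4.142940)+1/2·(-7.147475)+1·(-5.816383)≈-13.533060; next y=-4/5·3.142940+1/4·(-13.533060)≈-5.897617
n=7: y≈-5.897617, sp=-1, e=sp−y≈4.897617; I≈-2.249858, D=e−e_prev≈9.040556; u=1·4.897617+1/2·(-2.249858)+1·9.040556≈12.813244; next y=-4/5·(-5.897617)+1/4·12.813244≈7.921404
n=8: y≈7.921404, sp=-1, e=sp−y≈-8.921404; I≈-11.171262, D=e−e_prev≈-13.819021; u=1·(-8.921404)+1/2·(-11.171262)+1·(-13.819021)≈-28.326057; next y=-4/5·7.921404+1/4·(-28.326057)≈-13.418638
n=9: y≈-13.418638, sp=-1, e=sp−y≈12.418638; I≈1.247375, D=e−e_prev≈21.340042; u=1·12.418638+1/2·1.247375+1·21.340042≈34.382367; next y=-4/5·(-13.418638)+1/4·34.382367≈19.330502
n=10: y≈19.330502, sp=3, e=sp−y≈-16.330502; I≈-15.083127, D=e−e_prev≈-28.749140; u=1·(-16.330502)+1/2·(-15.083127)+1·(-28.749140)≈-52.621205; next y=-4/5·19.330502+1/4·(-52.621205)≈-28.619703
n=11: y≈-28.619703, sp=3, e=sp−y≈31.619703; I≈16.536576, D=e−e_prev≈47.950205; u=1·31.619703+1/2·16.536576+1·47.950205≈87.838196; next y=-4/5·(-28.619703)+1/4·87.838196≈44.855311
n=12: y≈44.855311, sp=3, e=sp−y≈-41.855311; I≈-25.318735, D=e−e_prev≈-73.475014; u=1·(-41.855311)+1/2·(-25.318735)+1·(-73.475014)≈-127.989693; next y=-4/5·44.855311+1/4·(-127.989693)≈-67.881672
n=13: y≈-67.881672, sp=3, e=sp−y≈70.881672; I≈45.562937, D=e−e_prev≈112.736983; u=1·70.881672+1/2·45.562937+1·112.736983≈206.400124; next y=-4/5·(-67.881672)+1/4·206.400124≈105.905369

0 -1 -2.500 0.000
1 -1 -0.438 -0.625
2 -1 -3.789 0.391
3 -1 0.657 -1.260
4 -1 -6.943 1.172
5 -1 4.017 -2.673
6 -1 -13.533 3.143
7 -1 12.813 -5.898
8 -1 -28.326 7.921
9 -1 34.382 -13.419
10 3 -52.621 19.331
11 3 87.838 -28.620
12 3 -127.990 44.855
13 3 206.400 -67.882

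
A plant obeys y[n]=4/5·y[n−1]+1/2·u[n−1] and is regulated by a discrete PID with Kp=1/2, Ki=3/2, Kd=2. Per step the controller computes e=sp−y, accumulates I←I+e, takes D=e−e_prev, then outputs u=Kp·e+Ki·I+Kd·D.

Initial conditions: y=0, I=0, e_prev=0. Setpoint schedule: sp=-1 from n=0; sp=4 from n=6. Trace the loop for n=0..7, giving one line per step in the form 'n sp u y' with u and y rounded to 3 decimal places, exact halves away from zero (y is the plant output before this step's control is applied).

0 -1 -4.000 0.000
1 -1 4.500 -2.000
2 -1 -8.600 0.650
3 -1 11.945 -3.780
4 -1 -19.659 2.949
5 -1 29.552 -7.471
6 4 -26.661 8.799
7 4 49.042 -6.291

(exact arithmetic carried between steps; '≈' marks a value shown rounded to 6 d.p. or computed from one; I and e_prev carry over from the previous line; the table rounds u and y to 3 d.p., halves away from zero)
n=0: y=0, sp=-1, e=sp−y=-1; I=-1, D=e−e_prev=-1; u=1/2·(-1)+3/2·(-1)+2·(-1)=-4; next y=4/5·0+1/2·(-4)=-2
n=1: y=-2, sp=-1, e=sp−y=1; I=0, D=e−e_prev=2; u=1/2·1+3/2·0+2·2=4.5; next y=4/5·(-2)+1/2·4.5=0.65
n=2: y=0.65, sp=-1, e=sp−y=-1.65; I=-1.65, D=e−e_prev=-2.65; u=1/2·(-1.65)+3/2·(-1.65)+2·(-2.65)=-8.6; next y=4/5·0.65+1/2·(-8.6)=-3.78
n=3: y=-3.78, sp=-1, e=sp−y=2.78; I=1.13, D=e−e_prev=4.43; u=1/2·2.78+3/2·1.13+2·4.43=11.945; next y=4/5·(-3.78)+1/2·11.945=2.9485
n=4: y=2.9485, sp=-1, e=sp−y=-3.9485; I=-2.8185, D=e−e_prev=-6.7285; u=1/2·(-3.9485)+3/2·(-2.8185)+2·(-6.7285)=-19.659; next y=4/5·2.9485+1/2·(-19.659)=-7.4707
n=5: y=-7.4707, sp=-1, e=sp−y=6.4707; I=3.6522, D=e−e_prev=10.4192; u=1/2·6.4707+3/2·3.6522+2·10.4192=29.55205; next y=4/5·(-7.4707)+1/2·29.55205=8.799465
n=6: y=8.799465, sp=4, e=sp−y=-4.799465; I=-1.147265, D=e−e_prev=-11.270165; u=1/2·(-4.799465)+3/2·(-1.147265)+2·(-11.270165)=-26.66096; next y=4/5·8.799465+1/2·(-26.66096)=-6.290908
n=7: y=-6.290908, sp=4, e=sp−y=10.290908; I=9.143643, D=e−e_prev=15.090373; u=1/2·10.290908+3/2·9.143643+2·15.090373≈49.041665; next y=4/5·(-6.290908)+1/2·49.041665≈19.488106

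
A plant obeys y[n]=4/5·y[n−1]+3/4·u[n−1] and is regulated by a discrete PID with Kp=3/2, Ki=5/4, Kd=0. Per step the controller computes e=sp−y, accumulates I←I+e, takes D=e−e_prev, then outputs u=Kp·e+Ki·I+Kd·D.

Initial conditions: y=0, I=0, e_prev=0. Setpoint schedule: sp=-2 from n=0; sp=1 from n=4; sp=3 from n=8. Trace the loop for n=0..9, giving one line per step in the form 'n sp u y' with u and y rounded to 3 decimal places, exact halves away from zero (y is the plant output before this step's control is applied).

(exact arithmetic carried between steps; '≈' marks a value shown rounded to 6 d.p. or computed from one; I and e_prev carry over from the previous line; the table rounds u and y to 3 d.p., halves away from zero)
n=0: y=0, sp=-2, e=sp−y=-2; I=-2, D=e−e_prev=-2; u=3/2·(-2)+5/4·(-2)+0·(-2)=-5.5; next y=4/5·0+3/4·(-5.5)=-4.125
n=1: y=-4.125, sp=-2, e=sp−y=2.125; I=0.125, D=e−e_prev=4.125; u=3/2·2.125+5/4·0.125+0·4.125=3.34375; next y=4/5·(-4.125)+3/4·3.34375≈-0.792188
n=2: y≈-0.792188, sp=-2, e=sp−y≈-1.207813; I≈-1.082813, D=e−e_prev≈-3.332813; u=3/2·(-1.207813)+5/4·(-1.082813)+0·(-3.332813)≈-3.165234; next y=4/5·(-0.792188)+3/4·(-3.165234)≈-3.007676
n=3: y≈-3.007676, sp=-2, e=sp−y≈1.007676; I≈-0.075137, D=e−e_prev≈2.215488; u=3/2·1.007676+5/4·(-0.075137)+0·2.215488≈1.417593; next y=4/5·(-3.007676)+3/4·1.417593≈-1.342946
n=4: y≈-1.342946, sp=1, e=sp−y≈2.342946; I≈2.267809, D=e−e_prev≈1.335270; u=3/2·2.342946+5/4·2.267809+0·1.335270≈6.349181; next y=4/5·(-1.342946)+3/4·6.349181≈3.687529
n=5: y≈3.687529, sp=1, e=sp−y≈-2.687529; I≈-0.419719, D=e−e_prev≈-5.030475; u=3/2·(-2.687529)+5/4·(-0.419719)+0·(-5.030475)≈-4.555942; next y=4/5·3.687529+3/4·(-4.555942)≈-0.466934
n=6: y≈-0.466934, sp=1, e=sp−y≈1.466934; I≈1.047214, D=e−e_prev≈4.154462; u=3/2·1.466934+5/4·1.047214+0·4.154462≈3.509419; next y=4/5·(-0.466934)+3/4·3.509419≈2.258517
n=7: y≈2.258517, sp=1, e=sp−y≈-1.258517; I≈-0.211303, D=e−e_prev≈-2.725451; u=3/2·(-1.258517)+5/4·(-0.211303)+0·(-2.725451)≈-2.151904; next y=4/5·2.258517+3/4·(-2.151904)≈0.192886
n=8: y≈0.192886, sp=3, e=sp−y≈2.807114; I≈2.595812, D=e−e_prev≈4.065631; u=3/2·2.807114+5/4·2.595812+0·4.065631≈7.455436; next y=4/5·0.192886+3/4·7.455436≈5.745885
n=9: y≈5.745885, sp=3, e=sp−y≈-2.745885; I≈-0.150074, D=e−e_prev≈-5.553000; u=3/2·(-2.745885)+5/4·(-0.150074)+0·(-5.553000)≈-4.306421; next y=4/5·5.745885+3/4·(-4.306421)≈1.366893

0 -2 -5.500 0.000
1 -2 3.344 -4.125
2 -2 -3.165 -0.792
3 -2 1.418 -3.008
4 1 6.349 -1.343
5 1 -4.556 3.688
6 1 3.509 -0.467
7 1 -2.152 2.259
8 3 7.455 0.193
9 3 -4.306 5.746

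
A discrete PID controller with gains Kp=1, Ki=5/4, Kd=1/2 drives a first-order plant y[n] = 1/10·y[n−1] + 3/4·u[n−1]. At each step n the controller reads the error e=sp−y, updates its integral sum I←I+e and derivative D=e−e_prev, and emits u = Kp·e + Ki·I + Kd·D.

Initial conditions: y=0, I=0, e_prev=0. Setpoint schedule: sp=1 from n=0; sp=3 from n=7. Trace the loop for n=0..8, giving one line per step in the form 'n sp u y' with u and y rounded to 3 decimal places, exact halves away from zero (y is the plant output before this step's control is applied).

0 1 2.750 0.000
1 1 -2.172 2.063
2 1 7.115 -1.423
3 1 -9.795 5.194
4 1 21.329 -6.827
5 1 -35.786 15.314
6 1 69.104 -25.308
7 3 -117.986 49.297
8 3 225.802 -83.560

(exact arithmetic carried between steps; '≈' marks a value shown rounded to 6 d.p. or computed from one; I and e_prev carry over from the previous line; the table rounds u and y to 3 d.p., halves away from zero)
n=0: y=0, sp=1, e=sp−y=1; I=1, D=e−e_prev=1; u=1·1+5/4·1+1/2·1=2.75; next y=1/10·0+3/4·2.75=2.0625
n=1: y=2.0625, sp=1, e=sp−y=-1.0625; I=-0.0625, D=e−e_prev=-2.0625; u=1·(-1.0625)+5/4·(-0.0625)+1/2·(-2.0625)=-2.171875; next y=1/10·2.0625+3/4·(-2.171875)≈-1.422656
n=2: y≈-1.422656, sp=1, e=sp−y≈2.422656; I≈2.360156, D=e−e_prev≈3.485156; u=1·2.422656+5/4·2.360156+1/2·3.485156≈7.115430; next y=1/10·(-1.422656)+3/4·7.115430≈5.194307
n=3: y≈5.194307, sp=1, e=sp−y≈-4.194307; I≈-1.834150, D=e−e_prev≈-6.616963; u=1·(-4.194307)+5/4·(-1.834150)+1/2·(-6.616963)≈-9.795476; next y=1/10·5.194307+3/4·(-9.795476)≈-6.827176
n=4: y≈-6.827176, sp=1, e=sp−y≈7.827176; I≈5.993026, D=e−e_prev≈12.021483; u=1·7.827176+5/4·5.993026+1/2·12.021483≈21.329200; next y=1/10·(-6.827176)+3/4·21.329200≈15.314183
n=5: y≈15.314183, sp=1, e=sp−y≈-14.314183; I≈-8.321157, D=e−e_prev≈-22.141359; u=1·(-14.314183)+5/4·(-8.321157)+1/2·(-22.141359)≈-35.786308; next y=1/10·15.314183+3/4·(-35.786308)≈-25.308313
n=6: y≈-25.308313, sp=1, e=sp−y≈26.308313; I≈17.987156, D=e−e_prev≈40.622495; u=1·26.308313+5/4·17.987156+1/2·40.622495≈69.103506; next y=1/10·(-25.308313)+3/4·69.103506≈49.296798
n=7: y≈49.296798, sp=3, e=sp−y≈-46.296798; I≈-28.309642, D=e−e_prev≈-72.605111; u=1·(-46.296798)+5/4·(-28.309642)+1/2·(-72.605111)≈-117.986406; next y=1/10·49.296798+3/4·(-117.986406)≈-83.560124
n=8: y≈-83.560124, sp=3, e=sp−y≈86.560124; I≈58.250483, D=e−e_prev≈132.856922; u=1·86.560124+5/4·58.250483+1/2·132.856922≈225.801689; next y=1/10·(-83.560124)+3/4·225.801689≈160.995254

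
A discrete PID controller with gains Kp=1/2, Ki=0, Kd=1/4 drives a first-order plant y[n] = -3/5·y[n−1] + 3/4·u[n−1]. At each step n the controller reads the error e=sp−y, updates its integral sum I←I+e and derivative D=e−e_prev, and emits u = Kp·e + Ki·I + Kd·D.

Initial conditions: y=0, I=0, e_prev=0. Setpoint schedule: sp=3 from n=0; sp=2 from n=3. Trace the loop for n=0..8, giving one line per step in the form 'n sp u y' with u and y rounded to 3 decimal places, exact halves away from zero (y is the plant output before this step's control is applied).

(exact arithmetic carried between steps; '≈' marks a value shown rounded to 6 d.p. or computed from one; I and e_prev carry over from the previous line; the table rounds u and y to 3 d.p., halves away from zero)
n=0: y=0, sp=3, e=sp−y=3; I=3, D=e−e_prev=3; u=1/2·3+0·3+1/4·3=2.25; next y=-3/5·0+3/4·2.25=1.6875
n=1: y=1.6875, sp=3, e=sp−y=1.3125; I=4.3125, D=e−e_prev=-1.6875; u=1/2·1.3125+0·4.3125+1/4·(-1.6875)=0.234375; next y=-3/5·1.6875+3/4·0.234375≈-0.836719
n=2: y≈-0.836719, sp=3, e=sp−y≈3.836719; I≈8.149219, D=e−e_prev≈2.524219; u=1/2·3.836719+0·8.149219+1/4·2.524219≈2.549414; next y=-3/5·(-0.836719)+3/4·2.549414≈2.414092
n=3: y≈2.414092, sp=2, e=sp−y≈-0.414092; I≈7.735127, D=e−e_prev≈-4.250811; u=1/2·(-0.414092)+0·7.735127+1/4·(-4.250811)≈-1.269749; next y=-3/5·2.414092+3/4·(-1.269749)≈-2.400766
n=4: y≈-2.400766, sp=2, e=sp−y≈4.400766; I≈12.135893, D=e−e_prev≈4.814858; u=1/2·4.400766+0·12.135893+1/4·4.814858≈3.404098; next y=-3/5·(-2.400766)+3/4·3.404098≈3.993533
n=5: y≈3.993533, sp=2, e=sp−y≈-1.993533; I≈10.142360, D=e−e_prev≈-6.394300; u=1/2·(-1.993533)+0·10.142360+1/4·(-6.394300)≈-2.595342; next y=-3/5·3.993533+3/4·(-2.595342)≈-4.342626
n=6: y≈-4.342626, sp=2, e=sp−y≈6.342626; I≈16.484986, D=e−e_prev≈8.336159; u=1/2·6.342626+0·16.484986+1/4·8.336159≈5.255353; next y=-3/5·(-4.342626)+3/4·5.255353≈6.547090
n=7: y≈6.547090, sp=2, e=sp−y≈-4.547090; I≈11.937896, D=e−e_prev≈-10.889716; u=1/2·(-4.547090)+0·11.937896+1/4·(-10.889716)≈-4.995974; next y=-3/5·6.547090+3/4·(-4.995974)≈-7.675235
n=8: y≈-7.675235, sp=2, e=sp−y≈9.675235; I≈21.613131, D=e−e_prev≈14.222325; u=1/2·9.675235+0·21.613131+1/4·14.222325≈8.393199; next y=-3/5·(-7.675235)+3/4·8.393199≈10.900040

0 3 2.250 0.000
1 3 0.234 1.688
2 3 2.549 -0.837
3 2 -1.270 2.414
4 2 3.404 -2.401
5 2 -2.595 3.994
6 2 5.255 -4.343
7 2 -4.996 6.547
8 2 8.393 -7.675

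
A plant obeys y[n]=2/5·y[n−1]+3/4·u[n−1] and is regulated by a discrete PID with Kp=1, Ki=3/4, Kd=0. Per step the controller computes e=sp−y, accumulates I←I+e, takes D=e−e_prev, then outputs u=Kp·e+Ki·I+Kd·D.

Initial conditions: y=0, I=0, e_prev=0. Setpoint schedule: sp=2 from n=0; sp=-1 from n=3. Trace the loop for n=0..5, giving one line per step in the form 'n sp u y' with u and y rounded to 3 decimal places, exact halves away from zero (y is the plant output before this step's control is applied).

0 2 3.500 0.000
1 2 0.406 2.625
2 2 2.161 1.355
3 -1 -4.019 2.162
4 -1 1.155 -2.149
5 -1 -1.756 0.006

(exact arithmetic carried between steps; '≈' marks a value shown rounded to 6 d.p. or computed from one; I and e_prev carry over from the previous line; the table rounds u and y to 3 d.p., halves away from zero)
n=0: y=0, sp=2, e=sp−y=2; I=2, D=e−e_prev=2; u=1·2+3/4·2+0·2=3.5; next y=2/5·0+3/4·3.5=2.625
n=1: y=2.625, sp=2, e=sp−y=-0.625; I=1.375, D=e−e_prev=-2.625; u=1·(-0.625)+3/4·1.375+0·(-2.625)=0.40625; next y=2/5·2.625+3/4·0.40625≈1.354688
n=2: y≈1.354688, sp=2, e=sp−y≈0.645313; I≈2.020313, D=e−e_prev≈1.270313; u=1·0.645313+3/4·2.020313+0·1.270313≈2.160547; next y=2/5·1.354688+3/4·2.160547≈2.162285
n=3: y≈2.162285, sp=-1, e=sp−y≈-3.162285; I≈-1.141973, D=e−e_prev≈-3.807598; u=1·(-3.162285)+3/4·(-1.141973)+0·(-3.807598)≈-4.018765; next y=2/5·2.162285+3/4·(-4.018765)≈-2.149159
n=4: y≈-2.149159, sp=-1, e=sp−y≈1.149159; I≈0.007187, D=e−e_prev≈4.311445; u=1·1.149159+3/4·0.007187+0·4.311445≈1.154549; next y=2/5·(-2.149159)+3/4·1.154549≈0.006248
n=5: y≈0.006248, sp=-1, e=sp−y≈-1.006248; I≈-0.999062, D=e−e_prev≈-2.155408; u=1·(-1.006248)+3/4·(-0.999062)+0·(-2.155408)≈-1.755545; next y=2/5·0.006248+3/4·(-1.755545)≈-1.314159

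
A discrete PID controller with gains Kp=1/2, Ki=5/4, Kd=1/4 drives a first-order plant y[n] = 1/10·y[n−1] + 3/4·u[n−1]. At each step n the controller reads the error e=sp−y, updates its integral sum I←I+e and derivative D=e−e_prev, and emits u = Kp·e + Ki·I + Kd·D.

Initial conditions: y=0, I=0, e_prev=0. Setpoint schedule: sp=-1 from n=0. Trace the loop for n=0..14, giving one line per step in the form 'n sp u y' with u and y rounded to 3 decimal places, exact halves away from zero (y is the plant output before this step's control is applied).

(exact arithmetic carried between steps; '≈' marks a value shown rounded to 6 d.p. or computed from one; I and e_prev carry over from the previous line; the table rounds u and y to 3 d.p., halves away from zero)
n=0: y=0, sp=-1, e=sp−y=-1; I=-1, D=e−e_prev=-1; u=1/2·(-1)+5/4·(-1)+1/4·(-1)=-2; next y=1/10·0+3/4·(-2)=-1.5
n=1: y=-1.5, sp=-1, e=sp−y=0.5; I=-0.5, D=e−e_prev=1.5; u=1/2·0.5+5/4·(-0.5)+1/4·1.5=0; next y=1/10·(-1.5)+3/4·0=-0.15
n=2: y=-0.15, sp=-1, e=sp−y=-0.85; I=-1.35, D=e−e_prev=-1.35; u=1/2·(-0.85)+5/4·(-1.35)+1/4·(-1.35)=-2.45; next y=1/10·(-0.15)+3/4·(-2.45)=-1.8525
n=3: y=-1.8525, sp=-1, e=sp−y=0.8525; I=-0.4975, D=e−e_prev=1.7025; u=1/2·0.8525+5/4·(-0.4975)+1/4·1.7025=0.23; next y=1/10·(-1.8525)+3/4·0.23=-0.01275
n=4: y=-0.01275, sp=-1, e=sp−y=-0.98725; I=-1.48475, D=e−e_prev=-1.83975; u=1/2·(-0.98725)+5/4·(-1.48475)+1/4·(-1.83975)=-2.8095; next y=1/10·(-0.01275)+3/4·(-2.8095)=-2.1084
n=5: y=-2.1084, sp=-1, e=sp−y=1.1084; I=-0.37635, D=e−e_prev=2.09565; u=1/2·1.1084+5/4·(-0.37635)+1/4·2.09565=0.607675; next y=1/10·(-2.1084)+3/4·0.607675≈0.244916
n=6: y≈0.244916, sp=-1, e=sp−y≈-1.244916; I≈-1.621266, D=e−e_prev≈-2.353316; u=1/2·(-1.244916)+5/4·(-1.621266)+1/4·(-2.353316)≈-3.23737; next y=1/10·0.244916+3/4·(-3.23737)≈-2.403536
n=7: y≈-2.403536, sp=-1, e=sp−y≈1.403536; I≈-0.217730, D=e−e_prev≈2.648452; u=1/2·1.403536+5/4·(-0.217730)+1/4·2.648452≈1.091718; next y=1/10·(-2.403536)+3/4·1.091718≈0.578435
n=8: y≈0.578435, sp=-1, e=sp−y≈-1.578435; I≈-1.796165, D=e−e_prev≈-2.981971; u=1/2·(-1.578435)+5/4·(-1.796165)+1/4·(-2.981971)≈-3.779917; next y=1/10·0.578435+3/4·(-3.779917)≈-2.777094
n=9: y≈-2.777094, sp=-1, e=sp−y≈1.777094; I≈-0.019071, D=e−e_prev≈3.355529; u=1/2·1.777094+5/4·(-0.019071)+1/4·3.355529≈1.703590; next y=1/10·(-2.777094)+3/4·1.703590≈0.999983
n=10: y≈0.999983, sp=-1, e=sp−y≈-1.999983; I≈-2.019055, D=e−e_prev≈-3.777077; u=1/2·(-1.999983)+5/4·(-2.019055)+1/4·(-3.777077)≈-4.468079; next y=1/10·0.999983+3/4·(-4.468079)≈-3.251061
n=11: y≈-3.251061, sp=-1, e=sp−y≈2.251061; I≈0.232007, D=e−e_prev≈4.251044; u=1/2·2.251061+5/4·0.232007+1/4·4.251044≈2.478300; next y=1/10·(-3.251061)+3/4·2.478300≈1.533619
n=12: y≈1.533619, sp=-1, e=sp−y≈-2.533619; I≈-2.301612, D=e−e_prev≈-4.784680; u=1/2·(-2.533619)+5/4·(-2.301612)+1/4·(-4.784680)≈-5.339995; next y=1/10·1.533619+3/4·(-5.339995)≈-3.851634
n=13: y≈-3.851634, sp=-1, e=sp−y≈2.851634; I≈0.550022, D=e−e_prev≈5.385253; u=1/2·2.851634+5/4·0.550022+1/4·5.385253≈3.459657; next y=1/10·(-3.851634)+3/4·3.459657≈2.209580
n=14: y≈2.209580, sp=-1, e=sp−y≈-3.209580; I≈-2.659558, D=e−e_prev≈-6.061214; u=1/2·(-3.209580)+5/4·(-2.659558)+1/4·(-6.061214)≈-6.444541; next y=1/10·2.209580+3/4·(-6.444541)≈-4.612447

0 -1 -2.000 0.000
1 -1 0.000 -1.500
2 -1 -2.450 -0.150
3 -1 0.230 -1.853
4 -1 -2.810 -0.013
5 -1 0.608 -2.108
6 -1 -3.237 0.245
7 -1 1.092 -2.404
8 -1 -3.780 0.578
9 -1 1.704 -2.777
10 -1 -4.468 1.000
11 -1 2.478 -3.251
12 -1 -5.340 1.534
13 -1 3.460 -3.852
14 -1 -6.445 2.210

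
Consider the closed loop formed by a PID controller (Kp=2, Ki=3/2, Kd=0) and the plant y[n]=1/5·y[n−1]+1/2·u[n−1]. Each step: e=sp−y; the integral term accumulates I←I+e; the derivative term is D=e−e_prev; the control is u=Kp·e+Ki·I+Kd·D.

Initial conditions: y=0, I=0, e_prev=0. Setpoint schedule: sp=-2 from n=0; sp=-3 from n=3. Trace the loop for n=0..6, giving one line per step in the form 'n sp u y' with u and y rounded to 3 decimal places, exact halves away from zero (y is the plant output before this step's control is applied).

(exact arithmetic carried between steps; '≈' marks a value shown rounded to 6 d.p. or computed from one; I and e_prev carry over from the previous line; the table rounds u and y to 3 d.p., halves away from zero)
n=0: y=0, sp=-2, e=sp−y=-2; I=-2, D=e−e_prev=-2; u=2·(-2)+3/2·(-2)+0·(-2)=-7; next y=1/5·0+1/2·(-7)=-3.5
n=1: y=-3.5, sp=-2, e=sp−y=1.5; I=-0.5, D=e−e_prev=3.5; u=2·1.5+3/2·(-0.5)+0·3.5=2.25; next y=1/5·(-3.5)+1/2·2.25=0.425
n=2: y=0.425, sp=-2, e=sp−y=-2.425; I=-2.925, D=e−e_prev=-3.925; u=2·(-2.425)+3/2·(-2.925)+0·(-3.925)=-9.2375; next y=1/5·0.425+1/2·(-9.2375)=-4.53375
n=3: y=-4.53375, sp=-3, e=sp−y=1.53375; I=-1.39125, D=e−e_prev=3.95875; u=2·1.53375+3/2·(-1.39125)+0·3.95875=0.980625; next y=1/5·(-4.53375)+1/2·0.980625≈-0.416438
n=4: y≈-0.416438, sp=-3, e=sp−y≈-2.583563; I≈-3.974813, D=e−e_prev≈-4.117313; u=2·(-2.583563)+3/2·(-3.974813)+0·(-4.117313)≈-11.129344; next y=1/5·(-0.416438)+1/2·(-11.129344)≈-5.647959
n=5: y≈-5.647959, sp=-3, e=sp−y≈2.647959; I≈-1.326853, D=e−e_prev≈5.231522; u=2·2.647959+3/2·(-1.326853)+0·5.231522≈3.305639; next y=1/5·(-5.647959)+1/2·3.305639≈0.523228
n=6: y≈0.523228, sp=-3, e=sp−y≈-3.523228; I≈-4.850081, D=e−e_prev≈-6.171187; u=2·(-3.523228)+3/2·(-4.850081)+0·(-6.171187)≈-14.321576; next y=1/5·0.523228+1/2·(-14.321576)≈-7.056143

0 -2 -7.000 0.000
1 -2 2.250 -3.500
2 -2 -9.238 0.425
3 -3 0.981 -4.534
4 -3 -11.129 -0.416
5 -3 3.306 -5.648
6 -3 -14.322 0.523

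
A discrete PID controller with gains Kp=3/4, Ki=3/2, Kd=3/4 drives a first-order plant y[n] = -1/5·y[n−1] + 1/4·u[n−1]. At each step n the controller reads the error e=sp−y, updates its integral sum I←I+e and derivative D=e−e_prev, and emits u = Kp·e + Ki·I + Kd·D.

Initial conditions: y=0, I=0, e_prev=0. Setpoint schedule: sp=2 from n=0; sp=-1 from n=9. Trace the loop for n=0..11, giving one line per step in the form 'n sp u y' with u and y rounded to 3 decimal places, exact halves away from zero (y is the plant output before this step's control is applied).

(exact arithmetic carried between steps; '≈' marks a value shown rounded to 6 d.p. or computed from one; I and e_prev carry over from the previous line; the table rounds u and y to 3 d.p., halves away from zero)
n=0: y=0, sp=2, e=sp−y=2; I=2, D=e−e_prev=2; u=3/4·2+3/2·2+3/4·2=6; next y=-1/5·0+1/4·6=1.5
n=1: y=1.5, sp=2, e=sp−y=0.5; I=2.5, D=e−e_prev=-1.5; u=3/4·0.5+3/2·2.5+3/4·(-1.5)=3; next y=-1/5·1.5+1/4·3=0.45
n=2: y=0.45, sp=2, e=sp−y=1.55; I=4.05, D=e−e_prev=1.05; u=3/4·1.55+3/2·4.05+3/4·1.05=8.025; next y=-1/5·0.45+1/4·8.025=1.91625
n=3: y=1.91625, sp=2, e=sp−y=0.08375; I=4.13375, D=e−e_prev=-1.46625; u=3/4·0.08375+3/2·4.13375+3/4·(-1.46625)=5.16375; next y=-1/5·1.91625+1/4·5.16375≈0.907688
n=4: y≈0.907688, sp=2, e=sp−y≈1.092313; I≈5.226063, D=e−e_prev≈1.008563; u=3/4·1.092313+3/2·5.226063+3/4·1.008563≈9.41475; next y=-1/5·0.907688+1/4·9.41475≈2.17215
n=5: y=2.17215, sp=2, e=sp−y=-0.17215; I≈5.053913, D=e−e_prev≈-1.264463; u=3/4·(-0.17215)+3/2·5.053913+3/4·(-1.264463)≈6.503409; next y=-1/5·2.17215+1/4·6.503409≈1.191422
n=6: y≈1.191422, sp=2, e=sp−y≈0.808578; I≈5.862490, D=e−e_prev≈0.980728; u=3/4·0.808578+3/2·5.862490+3/4·0.980728≈10.135714; next y=-1/5·1.191422+1/4·10.135714≈2.295644
n=7: y≈2.295644, sp=2, e=sp−y≈-0.295644; I≈5.566846, D=e−e_prev≈-1.104222; u=3/4·(-0.295644)+3/2·5.566846+3/4·(-1.104222)≈7.300370; next y=-1/5·2.295644+1/4·7.300370≈1.365964
n=8: y≈1.365964, sp=2, e=sp−y≈0.634036; I≈6.200882, D=e−e_prev≈0.929680; u=3/4·0.634036+3/2·6.200882+3/4·0.929680≈10.474111; next y=-1/5·1.365964+1/4·10.474111≈2.345335
n=9: y≈2.345335, sp=-1, e=sp−y≈-3.345335; I≈2.855547, D=e−e_prev≈-3.979371; u=3/4·(-3.345335)+3/2·2.855547+3/4·(-3.979371)≈-1.210209; next y=-1/5·2.345335+1/4·(-1.210209)≈-0.771619
n=10: y≈-0.771619, sp=-1, e=sp−y≈-0.228381; I≈2.627167, D=e−e_prev≈3.116954; u=3/4·(-0.228381)+3/2·2.627167+3/4·3.116954≈6.107180; next y=-1/5·(-0.771619)+1/4·6.107180≈1.681119
n=11: y≈1.681119, sp=-1, e=sp−y≈-2.681119; I≈-0.053952, D=e−e_prev≈-2.452738; u=3/4·(-2.681119)+3/2·(-0.053952)+3/4·(-2.452738)≈-3.931321; next y=-1/5·1.681119+1/4·(-3.931321)≈-1.319054

0 2 6.000 0.000
1 2 3.000 1.500
2 2 8.025 0.450
3 2 5.164 1.916
4 2 9.415 0.908
5 2 6.503 2.172
6 2 10.136 1.191
7 2 7.300 2.296
8 2 10.474 1.366
9 -1 -1.210 2.345
10 -1 6.107 -0.772
11 -1 -3.931 1.681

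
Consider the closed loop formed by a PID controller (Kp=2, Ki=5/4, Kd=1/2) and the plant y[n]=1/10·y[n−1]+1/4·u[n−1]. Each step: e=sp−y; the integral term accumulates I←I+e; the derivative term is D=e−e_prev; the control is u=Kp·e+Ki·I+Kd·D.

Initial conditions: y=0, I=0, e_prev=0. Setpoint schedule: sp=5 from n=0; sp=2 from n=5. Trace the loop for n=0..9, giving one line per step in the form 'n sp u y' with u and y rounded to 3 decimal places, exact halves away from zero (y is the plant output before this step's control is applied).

0 5 18.750 0.000
1 5 4.922 4.688
2 5 18.862 1.699
3 5 9.546 4.885
4 5 18.821 2.875
5 2 1.280 4.993
6 2 15.749 0.819
7 2 3.139 4.019
8 2 12.837 1.187
9 2 4.408 3.328

(exact arithmetic carried between steps; '≈' marks a value shown rounded to 6 d.p. or computed from one; I and e_prev carry over from the previous line; the table rounds u and y to 3 d.p., halves away from zero)
n=0: y=0, sp=5, e=sp−y=5; I=5, D=e−e_prev=5; u=2·5+5/4·5+1/2·5=18.75; next y=1/10·0+1/4·18.75=4.6875
n=1: y=4.6875, sp=5, e=sp−y=0.3125; I=5.3125, D=e−e_prev=-4.6875; u=2·0.3125+5/4·5.3125+1/2·(-4.6875)=4.921875; next y=1/10·4.6875+1/4·4.921875≈1.699219
n=2: y≈1.699219, sp=5, e=sp−y≈3.300781; I≈8.613281, D=e−e_prev≈2.988281; u=2·3.300781+5/4·8.613281+1/2·2.988281≈18.862305; next y=1/10·1.699219+1/4·18.862305≈4.885498
n=3: y≈4.885498, sp=5, e=sp−y≈0.114502; I≈8.727783, D=e−e_prev≈-3.186279; u=2·0.114502+5/4·8.727783+1/2·(-3.186279)≈9.545593; next y=1/10·4.885498+1/4·9.545593≈2.874948
n=4: y≈2.874948, sp=5, e=sp−y≈2.125052; I≈10.852835, D=e−e_prev≈2.010550; u=2·2.125052+5/4·10.852835+1/2·2.010550≈18.821423; next y=1/10·2.874948+1/4·18.821423≈4.992850
n=5: y≈4.992850, sp=2, e=sp−y≈-2.992850; I≈7.859985, D=e−e_prev≈-5.117902; u=2·(-2.992850)+5/4·7.859985+1/2·(-5.117902)≈1.280329; next y=1/10·4.992850+1/4·1.280329≈0.819367
n=6: y≈0.819367, sp=2, e=sp−y≈1.180633; I≈9.040617, D=e−e_prev≈4.173483; u=2·1.180633+5/4·9.040617+1/2·4.173483≈15.748779; next y=1/10·0.819367+1/4·15.748779≈4.019131
n=7: y≈4.019131, sp=2, e=sp−y≈-2.019131; I≈7.021486, D=e−e_prev≈-3.199764; u=2·(-2.019131)+5/4·7.021486+1/2·(-3.199764)≈3.138712; next y=1/10·4.019131+1/4·3.138712≈1.186591
n=8: y≈1.186591, sp=2, e=sp−y≈0.813409; I≈7.834895, D=e−e_prev≈2.832540; u=2·0.813409+5/4·7.834895+1/2·2.832540≈12.836706; next y=1/10·1.186591+1/4·12.836706≈3.327836
n=9: y≈3.327836, sp=2, e=sp−y≈-1.327836; I≈6.507059, D=e−e_prev≈-2.141244; u=2·(-1.327836)+5/4·6.507059+1/2·(-2.141244)≈4.407530; next y=1/10·3.327836+1/4·4.407530≈1.434666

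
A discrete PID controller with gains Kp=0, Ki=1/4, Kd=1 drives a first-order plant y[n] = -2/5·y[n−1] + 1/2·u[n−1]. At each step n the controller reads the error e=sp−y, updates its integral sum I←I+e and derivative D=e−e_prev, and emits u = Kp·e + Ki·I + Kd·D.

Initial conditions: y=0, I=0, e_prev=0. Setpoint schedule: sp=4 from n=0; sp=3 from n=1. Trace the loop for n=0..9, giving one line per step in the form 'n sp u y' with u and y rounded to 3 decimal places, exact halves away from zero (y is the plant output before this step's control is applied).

0 4 5.000 0.000
1 3 -2.375 2.500
2 3 7.109 -2.188
3 3 -4.553 4.430
4 3 12.304 -4.048
5 3 -9.186 7.772
6 3 20.782 -7.702
7 3 -18.482 13.472
8 3 35.200 -14.630
9 3 -36.096 23.452

(exact arithmetic carried between steps; '≈' marks a value shown rounded to 6 d.p. or computed from one; I and e_prev carry over from the previous line; the table rounds u and y to 3 d.p., halves away from zero)
n=0: y=0, sp=4, e=sp−y=4; I=4, D=e−e_prev=4; u=0·4+1/4·4+1·4=5; next y=-2/5·0+1/2·5=2.5
n=1: y=2.5, sp=3, e=sp−y=0.5; I=4.5, D=e−e_prev=-3.5; u=0·0.5+1/4·4.5+1·(-3.5)=-2.375; next y=-2/5·2.5+1/2·(-2.375)=-2.1875
n=2: y=-2.1875, sp=3, e=sp−y=5.1875; I=9.6875, D=e−e_prev=4.6875; u=0·5.1875+1/4·9.6875+1·4.6875=7.109375; next y=-2/5·(-2.1875)+1/2·7.109375≈4.429688
n=3: y≈4.429688, sp=3, e=sp−y≈-1.429688; I≈8.257813, D=e−e_prev≈-6.617188; u=0·(-1.429688)+1/4·8.257813+1·(-6.617188)≈-4.552734; next y=-2/5·4.429688+1/2·(-4.552734)≈-4.048242
n=4: y≈-4.048242, sp=3, e=sp−y≈7.048242; I≈15.306055, D=e−e_prev≈8.477930; u=0·7.048242+1/4·15.306055+1·8.477930≈12.304443; next y=-2/5·(-4.048242)+1/2·12.304443≈7.771519
n=5: y≈7.771519, sp=3, e=sp−y≈-4.771519; I≈10.534536, D=e−e_prev≈-11.819761; u=0·(-4.771519)+1/4·10.534536+1·(-11.819761)≈-9.186127; next y=-2/5·7.771519+1/2·(-9.186127)≈-7.701671
n=6: y≈-7.701671, sp=3, e=sp−y≈10.701671; I≈21.236207, D=e−e_prev≈15.473189; u=0·10.701671+1/4·21.236207+1·15.473189≈20.782241; next y=-2/5·(-7.701671)+1/2·20.782241≈13.471789
n=7: y≈13.471789, sp=3, e=sp−y≈-10.471789; I≈10.764418, D=e−e_prev≈-21.173460; u=0·(-10.471789)+1/4·10.764418+1·(-21.173460)≈-18.482355; next y=-2/5·13.471789+1/2·(-18.482355)≈-14.629893
n=8: y≈-14.629893, sp=3, e=sp−y≈17.629893; I≈28.394311, D=e−e_prev≈28.101682; u=0·17.629893+1/4·28.394311+1·28.101682≈35.200260; next y=-2/5·(-14.629893)+1/2·35.200260≈23.452087
n=9: y≈23.452087, sp=3, e=sp−y≈-20.452087; I≈7.942224, D=e−e_prev≈-38.081980; u=0·(-20.452087)+1/4·7.942224+1·(-38.081980)≈-36.096424; next y=-2/5·23.452087+1/2·(-36.096424)≈-27.429047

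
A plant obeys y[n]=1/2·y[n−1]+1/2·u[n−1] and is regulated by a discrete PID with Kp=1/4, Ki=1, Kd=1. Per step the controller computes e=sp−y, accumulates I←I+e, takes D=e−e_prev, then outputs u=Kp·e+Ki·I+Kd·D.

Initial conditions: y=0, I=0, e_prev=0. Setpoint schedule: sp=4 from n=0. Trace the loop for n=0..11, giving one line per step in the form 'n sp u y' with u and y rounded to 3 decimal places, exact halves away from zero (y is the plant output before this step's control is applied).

0 4 9.000 0.000
1 4 -1.125 4.500
2 4 9.203 1.688
3 4 0.248 5.445
4 4 8.407 2.847
5 4 0.706 5.627
6 4 7.395 3.167
7 4 1.011 5.281
8 4 6.648 3.146
9 4 1.427 4.897
10 4 6.185 3.162
11 4 1.887 4.673

(exact arithmetic carried between steps; '≈' marks a value shown rounded to 6 d.p. or computed from one; I and e_prev carry over from the previous line; the table rounds u and y to 3 d.p., halves away from zero)
n=0: y=0, sp=4, e=sp−y=4; I=4, D=e−e_prev=4; u=1/4·4+1·4+1·4=9; next y=1/2·0+1/2·9=4.5
n=1: y=4.5, sp=4, e=sp−y=-0.5; I=3.5, D=e−e_prev=-4.5; u=1/4·(-0.5)+1·3.5+1·(-4.5)=-1.125; next y=1/2·4.5+1/2·(-1.125)=1.6875
n=2: y=1.6875, sp=4, e=sp−y=2.3125; I=5.8125, D=e−e_prev=2.8125; u=1/4·2.3125+1·5.8125+1·2.8125=9.203125; next y=1/2·1.6875+1/2·9.203125≈5.445313
n=3: y≈5.445313, sp=4, e=sp−y≈-1.445313; I≈4.367188, D=e−e_prev≈-3.757813; u=1/4·(-1.445313)+1·4.367188+1·(-3.757813)≈0.248047; next y=1/2·5.445313+1/2·0.248047≈2.846680
n=4: y≈2.846680, sp=4, e=sp−y≈1.153320; I≈5.520508, D=e−e_prev≈2.598633; u=1/4·1.153320+1·5.520508+1·2.598633≈8.407471; next y=1/2·2.846680+1/2·8.407471≈5.627075
n=5: y≈5.627075, sp=4, e=sp−y≈-1.627075; I≈3.893433, D=e−e_prev≈-2.780396; u=1/4·(-1.627075)+1·3.893433+1·(-2.780396)≈0.706268; next y=1/2·5.627075+1/2·0.706268≈3.166672
n=6: y≈3.166672, sp=4, e=sp−y≈0.833328; I≈4.726761, D=e−e_prev≈2.460403; u=1/4·0.833328+1·4.726761+1·2.460403≈7.395496; next y=1/2·3.166672+1/2·7.395496≈5.281084
n=7: y≈5.281084, sp=4, e=sp−y≈-1.281084; I≈3.445677, D=e−e_prev≈-2.114412; u=1/4·(-1.281084)+1·3.445677+1·(-2.114412)≈1.010993; next y=1/2·5.281084+1/2·1.010993≈3.146039
n=8: y≈3.146039, sp=4, e=sp−y≈0.853961; I≈4.299638, D=e−e_prev≈2.135045; u=1/4·0.853961+1·4.299638+1·2.135045≈6.648174; next y=1/2·3.146039+1/2·6.648174≈4.897106
n=9: y≈4.897106, sp=4, e=sp−y≈-0.897106; I≈3.402532, D=e−e_prev≈-1.751067; u=1/4·(-0.897106)+1·3.402532+1·(-1.751067)≈1.427188; next y=1/2·4.897106+1/2·1.427188≈3.162147
n=10: y≈3.162147, sp=4, e=sp−y≈0.837853; I≈4.240385, D=e−e_prev≈1.734959; u=1/4·0.837853+1·4.240385+1·1.734959≈6.184807; next y=1/2·3.162147+1/2·6.184807≈4.673477
n=11: y≈4.673477, sp=4, e=sp−y≈-0.673477; I≈3.566908, D=e−e_prev≈-1.511330; u=1/4·(-0.673477)+1·3.566908+1·(-1.511330)≈1.887208; next y=1/2·4.673477+1/2·1.887208≈3.280343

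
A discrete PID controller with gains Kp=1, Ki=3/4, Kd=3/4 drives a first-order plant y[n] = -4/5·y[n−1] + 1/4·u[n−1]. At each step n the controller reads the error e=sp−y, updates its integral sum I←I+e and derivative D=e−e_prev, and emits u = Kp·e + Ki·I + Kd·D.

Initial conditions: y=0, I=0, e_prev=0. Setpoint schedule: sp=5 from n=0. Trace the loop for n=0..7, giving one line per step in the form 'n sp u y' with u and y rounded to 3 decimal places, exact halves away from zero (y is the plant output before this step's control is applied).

(exact arithmetic carried between steps; '≈' marks a value shown rounded to 6 d.p. or computed from one; I and e_prev carry over from the previous line; the table rounds u and y to 3 d.p., halves away from zero)
n=0: y=0, sp=5, e=sp−y=5; I=5, D=e−e_prev=5; u=1·5+3/4·5+3/4·5=12.5; next y=-4/5·0+1/4·12.5=3.125
n=1: y=3.125, sp=5, e=sp−y=1.875; I=6.875, D=e−e_prev=-3.125; u=1·1.875+3/4·6.875+3/4·(-3.125)=4.6875; next y=-4/5·3.125+1/4·4.6875=-1.328125
n=2: y=-1.328125, sp=5, e=sp−y=6.328125; I=13.203125, D=e−e_prev=4.453125; u=1·6.328125+3/4·13.203125+3/4·4.453125≈19.570313; next y=-4/5·(-1.328125)+1/4·19.570313≈5.955078
n=3: y≈5.955078, sp=5, e=sp−y≈-0.955078; I≈12.248047, D=e−e_prev≈-7.283203; u=1·(-0.955078)+3/4·12.248047+3/4·(-7.283203)≈2.768555; next y=-4/5·5.955078+1/4·2.768555≈-4.071924
n=4: y≈-4.071924, sp=5, e=sp−y≈9.071924; I≈21.319971, D=e−e_prev≈10.027002; u=1·9.071924+3/4·21.319971+3/4·10.027002≈32.582153; next y=-4/5·(-4.071924)+1/4·32.582153≈11.403077
n=5: y≈11.403077, sp=5, e=sp−y≈-6.403077; I≈14.916893, D=e−e_prev≈-15.475001; u=1·(-6.403077)+3/4·14.916893+3/4·(-15.475001)≈-6.821658; next y=-4/5·11.403077+1/4·(-6.821658)≈-10.827876
n=6: y≈-10.827876, sp=5, e=sp−y≈15.827876; I≈30.744770, D=e−e_prev≈22.230954; u=1·15.827876+3/4·30.744770+3/4·22.230954≈55.559669; next y=-4/5·(-10.827876)+1/4·55.559669≈22.552219
n=7: y≈22.552219, sp=5, e=sp−y≈-17.552219; I≈13.192551, D=e−e_prev≈-33.380095; u=1·(-17.552219)+3/4·13.192551+3/4·(-33.380095)≈-32.692876; next y=-4/5·22.552219+1/4·(-32.692876)≈-26.214994

0 5 12.500 0.000
1 5 4.688 3.125
2 5 19.570 -1.328
3 5 2.769 5.955
4 5 32.582 -4.072
5 5 -6.822 11.403
6 5 55.560 -10.828
7 5 -32.693 22.552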